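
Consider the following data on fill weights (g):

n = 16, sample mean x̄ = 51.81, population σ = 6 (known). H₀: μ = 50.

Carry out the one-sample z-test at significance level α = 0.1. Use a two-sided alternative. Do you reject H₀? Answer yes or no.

reject H₀: no

SE = σ/√n = 6/√16 = 1.5000
z = (x̄−μ₀)/SE = (51.81−50)/1.5000 = 1.2067
p-value (two-sided) = 0.22756
At α=0.1: p ≥ α → fail to reject H₀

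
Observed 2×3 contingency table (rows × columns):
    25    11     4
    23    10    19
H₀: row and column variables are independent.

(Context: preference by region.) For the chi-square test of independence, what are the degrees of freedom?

degrees of freedom = 2

df = (r−1)(c−1) = (2−1)·(3−1) = 2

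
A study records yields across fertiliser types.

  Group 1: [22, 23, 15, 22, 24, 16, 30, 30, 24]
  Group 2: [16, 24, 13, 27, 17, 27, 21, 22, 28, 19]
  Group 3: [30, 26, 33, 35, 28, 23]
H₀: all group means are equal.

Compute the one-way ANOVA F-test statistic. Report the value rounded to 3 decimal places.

test statistic = 4.739

Group means [22.89, 21.40, 29.17], grand mean 23.800
SSB = Σnᵢ(x̄ᵢ−x̄)² = 237.878; SSW = ΣΣ(x−x̄ᵢ)² = 552.122
MSB = 237.878/2 = 118.9389; MSW = 552.122/22 = 25.0965
F = MSB/MSW = 4.7393
df = (2, 22)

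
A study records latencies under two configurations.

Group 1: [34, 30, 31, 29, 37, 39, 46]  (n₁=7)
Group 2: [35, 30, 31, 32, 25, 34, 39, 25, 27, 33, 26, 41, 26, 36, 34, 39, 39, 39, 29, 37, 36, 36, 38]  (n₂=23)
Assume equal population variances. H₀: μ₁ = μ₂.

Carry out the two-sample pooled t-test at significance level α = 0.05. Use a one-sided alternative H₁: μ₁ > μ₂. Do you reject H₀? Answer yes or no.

reject H₀: no

x̄₁=35.143, s₁=6.040, n₁=7
x̄₂=33.348, s₂=5.096, n₂=23
s_p² = [6·6.040² + 22·5.096²]/28 = 28.2169
SE = √(s_p²·(1/7+1/23)) = 2.2930
t = (35.143−33.348)/2.2930 = 0.7828
df = 28
p-value (one-sided, H₁ greater) = 0.22015
At α=0.05: p ≥ α → fail to reject H₀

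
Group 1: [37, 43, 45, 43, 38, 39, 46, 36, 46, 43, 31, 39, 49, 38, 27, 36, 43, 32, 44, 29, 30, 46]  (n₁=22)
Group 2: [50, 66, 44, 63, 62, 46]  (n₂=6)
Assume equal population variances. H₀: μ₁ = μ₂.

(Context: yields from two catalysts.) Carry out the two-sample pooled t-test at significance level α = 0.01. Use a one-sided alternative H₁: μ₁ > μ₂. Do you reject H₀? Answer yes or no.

reject H₀: no

x̄₁=39.091, s₁=6.301, n₁=22
x̄₂=55.167, s₂=9.600, n₂=6
s_p² = [21·6.301² + 5·9.600²]/26 = 49.7943
SE = √(s_p²·(1/22+1/6)) = 3.2500
t = (39.091−55.167)/3.2500 = -4.9464
df = 26
p-value (one-sided, H₁ greater) = 0.99998
At α=0.01: p ≥ α → fail to reject H₀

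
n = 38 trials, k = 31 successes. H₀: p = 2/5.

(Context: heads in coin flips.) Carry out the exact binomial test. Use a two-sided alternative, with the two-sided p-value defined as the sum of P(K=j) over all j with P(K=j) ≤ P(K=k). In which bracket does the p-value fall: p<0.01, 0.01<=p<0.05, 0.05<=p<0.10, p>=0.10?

Exact binomial: n=38, k=31, p₀=2/5=0.4000
P(X=j) = C(n,j)·p₀^j·(1−p₀)^(n−j); p = Σ P(X=j) over j with P(X=j) ≤ P(X=31)
p-value (two-sided) = 0.00000
→ bracket: p<0.01

p-value bracket: p<0.01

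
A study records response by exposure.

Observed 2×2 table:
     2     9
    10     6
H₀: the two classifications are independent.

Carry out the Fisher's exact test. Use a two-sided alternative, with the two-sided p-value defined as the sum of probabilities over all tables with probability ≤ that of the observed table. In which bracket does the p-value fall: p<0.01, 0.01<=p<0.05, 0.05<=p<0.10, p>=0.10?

p-value bracket: 0.01<=p<0.05

Margins: r₁=11, r₂=16, c₁=12, c₂=15, n=27
p_obs = C(11,2)·C(16,10)/C(27,12); sum pmf over tables with pmf ≤ p_obs
p-value (two-sided) = 0.04733
→ bracket: 0.01<=p<0.05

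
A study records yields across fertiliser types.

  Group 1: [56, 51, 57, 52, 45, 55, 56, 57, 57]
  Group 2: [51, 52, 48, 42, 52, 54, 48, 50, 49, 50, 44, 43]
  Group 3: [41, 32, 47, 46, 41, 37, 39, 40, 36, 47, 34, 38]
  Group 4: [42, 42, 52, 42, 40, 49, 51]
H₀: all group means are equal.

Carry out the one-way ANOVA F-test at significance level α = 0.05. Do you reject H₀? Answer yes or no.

Group means [54.00, 48.58, 39.83, 45.43], grand mean 46.625
SSB = Σnᵢ(x̄ᵢ−x̄)² = 1099.077; SSW = ΣΣ(x−x̄ᵢ)² = 706.298
MSB = 1099.077/3 = 366.3591; MSW = 706.298/36 = 19.6194
F = MSB/MSW = 18.6733
df = (3, 36)
p-value (upper-tail) = 0.00000
At α=0.05: p < α → reject H₀

reject H₀: yes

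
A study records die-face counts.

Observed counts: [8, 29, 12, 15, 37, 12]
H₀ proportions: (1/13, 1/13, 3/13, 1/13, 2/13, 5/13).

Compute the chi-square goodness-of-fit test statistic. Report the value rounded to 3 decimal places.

test statistic = 104.583

n = 113; E_i = n·p_i = [8.69, 8.69, 26.08, 8.69, 17.38, 43.46]
χ² = (8−8.69)²/8.69 + (29−8.69)²/8.69 + (12−26.08)²/26.08 + (15−8.69)²/8.69 + (37−17.38)²/17.38 + (12−43.46)²/43.46 = 104.5832
df = 5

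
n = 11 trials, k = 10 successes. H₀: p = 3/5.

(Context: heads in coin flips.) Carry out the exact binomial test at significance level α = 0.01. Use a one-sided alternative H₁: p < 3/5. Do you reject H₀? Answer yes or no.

reject H₀: no

Exact binomial: n=11, k=10, p₀=3/5=0.6000
P(X≤10) from Σ C(n,i)·p₀^i·(1−p₀)^(n−i)
p-value (one-sided, H₁ less) = 0.99637
At α=0.01: p ≥ α → fail to reject H₀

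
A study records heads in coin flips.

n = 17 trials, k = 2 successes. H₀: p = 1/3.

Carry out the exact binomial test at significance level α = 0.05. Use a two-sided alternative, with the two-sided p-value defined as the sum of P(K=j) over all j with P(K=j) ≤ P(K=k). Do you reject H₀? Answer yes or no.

Exact binomial: n=17, k=2, p₀=1/3=0.3333
P(X=j) = C(n,j)·p₀^j·(1−p₀)^(n−j); p = Σ P(X=j) over j with P(X=j) ≤ P(X=2)
p-value (two-sided) = 0.07144
At α=0.05: p ≥ α → fail to reject H₀

reject H₀: no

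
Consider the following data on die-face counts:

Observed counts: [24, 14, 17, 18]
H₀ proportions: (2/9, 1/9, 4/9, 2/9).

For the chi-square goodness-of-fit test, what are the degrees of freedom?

degrees of freedom = 3

df = k − 1 = 4 − 1 = 3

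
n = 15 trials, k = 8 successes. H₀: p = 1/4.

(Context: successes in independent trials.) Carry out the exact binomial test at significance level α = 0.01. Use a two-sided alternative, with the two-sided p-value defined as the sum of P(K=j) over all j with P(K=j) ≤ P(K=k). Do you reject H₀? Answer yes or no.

reject H₀: no

Exact binomial: n=15, k=8, p₀=1/4=0.2500
P(X=j) = C(n,j)·p₀^j·(1−p₀)^(n−j); p = Σ P(X=j) over j with P(X=j) ≤ P(X=8)
p-value (two-sided) = 0.01730
At α=0.01: p ≥ α → fail to reject H₀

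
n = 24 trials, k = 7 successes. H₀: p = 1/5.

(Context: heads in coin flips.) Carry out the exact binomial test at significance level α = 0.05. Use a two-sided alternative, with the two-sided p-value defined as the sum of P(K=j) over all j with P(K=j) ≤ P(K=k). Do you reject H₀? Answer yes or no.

Exact binomial: n=24, k=7, p₀=1/5=0.2000
P(X=j) = C(n,j)·p₀^j·(1−p₀)^(n−j); p = Σ P(X=j) over j with P(X=j) ≤ P(X=7)
p-value (two-sided) = 0.30345
At α=0.05: p ≥ α → fail to reject H₀

reject H₀: no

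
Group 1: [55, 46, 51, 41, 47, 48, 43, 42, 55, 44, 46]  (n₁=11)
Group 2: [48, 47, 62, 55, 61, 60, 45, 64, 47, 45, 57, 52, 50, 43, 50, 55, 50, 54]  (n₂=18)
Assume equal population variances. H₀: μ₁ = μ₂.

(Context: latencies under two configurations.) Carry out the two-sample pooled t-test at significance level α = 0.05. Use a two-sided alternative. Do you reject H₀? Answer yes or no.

reject H₀: yes

x̄₁=47.091, s₁=4.826, n₁=11
x̄₂=52.500, s₂=6.364, n₂=18
s_p² = [10·4.826² + 17·6.364²]/27 = 34.1263
SE = √(s_p²·(1/11+1/18)) = 2.2357
t = (47.091−52.500)/2.2357 = -2.4194
df = 27
p-value (two-sided) = 0.02255
At α=0.05: p < α → reject H₀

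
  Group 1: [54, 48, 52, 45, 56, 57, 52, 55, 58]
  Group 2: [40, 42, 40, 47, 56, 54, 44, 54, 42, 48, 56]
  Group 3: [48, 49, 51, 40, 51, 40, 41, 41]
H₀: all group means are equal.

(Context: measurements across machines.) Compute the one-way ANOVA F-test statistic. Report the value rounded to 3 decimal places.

Group means [53.00, 47.55, 45.12], grand mean 48.607
SSB = Σnᵢ(x̄ᵢ−x̄)² = 283.076; SSW = ΣΣ(x−x̄ᵢ)² = 739.602
MSB = 283.076/2 = 141.5381; MSW = 739.602/25 = 29.5841
F = MSB/MSW = 4.7843
df = (2, 25)

test statistic = 4.784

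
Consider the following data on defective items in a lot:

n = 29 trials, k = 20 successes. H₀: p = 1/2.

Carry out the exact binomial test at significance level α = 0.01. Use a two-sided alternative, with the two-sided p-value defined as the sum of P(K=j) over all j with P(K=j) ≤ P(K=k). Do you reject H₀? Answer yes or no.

reject H₀: no

Exact binomial: n=29, k=20, p₀=1/2=0.5000
P(X=j) = C(n,j)·p₀^j·(1−p₀)^(n−j); p = Σ P(X=j) over j with P(X=j) ≤ P(X=20)
p-value (two-sided) = 0.06143
At α=0.01: p ≥ α → fail to reject H₀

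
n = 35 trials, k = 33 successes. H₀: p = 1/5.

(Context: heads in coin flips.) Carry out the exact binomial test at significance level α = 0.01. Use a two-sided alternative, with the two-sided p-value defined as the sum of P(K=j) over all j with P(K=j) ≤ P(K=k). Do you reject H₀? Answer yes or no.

Exact binomial: n=35, k=33, p₀=1/5=0.2000
P(X=j) = C(n,j)·p₀^j·(1−p₀)^(n−j); p = Σ P(X=j) over j with P(X=j) ≤ P(X=33)
p-value (two-sided) = 0.00000
At α=0.01: p < α → reject H₀

reject H₀: yes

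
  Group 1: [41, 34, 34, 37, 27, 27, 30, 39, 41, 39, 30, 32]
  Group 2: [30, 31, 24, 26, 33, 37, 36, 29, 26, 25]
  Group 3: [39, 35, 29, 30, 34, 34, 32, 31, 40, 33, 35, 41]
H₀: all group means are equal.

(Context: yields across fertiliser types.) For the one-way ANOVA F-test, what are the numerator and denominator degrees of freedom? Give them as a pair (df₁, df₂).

k = 3 groups, N = 34 total
df = (k−1, N−k) = (3−1, 34−3) = (2, 31)

degrees of freedom = [2, 31]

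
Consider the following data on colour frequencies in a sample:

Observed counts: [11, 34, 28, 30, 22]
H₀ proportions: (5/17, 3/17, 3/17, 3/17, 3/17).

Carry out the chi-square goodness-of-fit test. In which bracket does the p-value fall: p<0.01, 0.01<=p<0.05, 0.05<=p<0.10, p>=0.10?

p-value bracket: p<0.01

n = 125; E_i = n·p_i = [36.76, 22.06, 22.06, 22.06, 22.06]
χ² = (11−36.76)²/36.76 + (34−22.06)²/22.06 + (28−22.06)²/22.06 + (30−22.06)²/22.06 + (22−22.06)²/22.06 = 28.9792
df = 4
p-value (upper-tail) = 0.00001
→ bracket: p<0.01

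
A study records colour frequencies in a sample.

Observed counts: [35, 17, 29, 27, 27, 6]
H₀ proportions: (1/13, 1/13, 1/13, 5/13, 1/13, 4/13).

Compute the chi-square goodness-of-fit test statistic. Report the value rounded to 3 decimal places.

n = 141; E_i = n·p_i = [10.85, 10.85, 10.85, 54.23, 10.85, 43.38]
χ² = (35−10.85)²/10.85 + (17−10.85)²/10.85 + (29−10.85)²/10.85 + (27−54.23)²/54.23 + (27−10.85)²/10.85 + (6−43.38)²/43.38 = 157.6128
df = 5

test statistic = 157.613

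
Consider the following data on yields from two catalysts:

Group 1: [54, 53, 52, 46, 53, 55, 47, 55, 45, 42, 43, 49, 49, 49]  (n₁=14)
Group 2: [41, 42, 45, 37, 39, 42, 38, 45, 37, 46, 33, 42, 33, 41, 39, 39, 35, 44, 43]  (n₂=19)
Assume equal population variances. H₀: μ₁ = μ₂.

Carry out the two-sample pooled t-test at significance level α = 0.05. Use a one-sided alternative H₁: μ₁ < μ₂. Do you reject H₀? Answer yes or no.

x̄₁=49.429, s₁=4.380, n₁=14
x̄₂=40.053, s₂=3.894, n₂=19
s_p² = [13·4.380² + 18·3.894²]/31 = 16.8508
SE = √(s_p²·(1/14+1/19)) = 1.4459
t = (49.429−40.053)/1.4459 = 6.4847
df = 31
p-value (one-sided, H₁ less) = 1.00000
At α=0.05: p ≥ α → fail to reject H₀

reject H₀: no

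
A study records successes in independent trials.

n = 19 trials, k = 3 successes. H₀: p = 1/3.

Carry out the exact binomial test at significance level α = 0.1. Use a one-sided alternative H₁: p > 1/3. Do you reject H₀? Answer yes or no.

Exact binomial: n=19, k=3, p₀=1/3=0.3333
P(X≥3) from Σ C(n,i)·p₀^i·(1−p₀)^(n−i)
p-value (one-sided, H₁ greater) = 0.97598
At α=0.1: p ≥ α → fail to reject H₀

reject H₀: no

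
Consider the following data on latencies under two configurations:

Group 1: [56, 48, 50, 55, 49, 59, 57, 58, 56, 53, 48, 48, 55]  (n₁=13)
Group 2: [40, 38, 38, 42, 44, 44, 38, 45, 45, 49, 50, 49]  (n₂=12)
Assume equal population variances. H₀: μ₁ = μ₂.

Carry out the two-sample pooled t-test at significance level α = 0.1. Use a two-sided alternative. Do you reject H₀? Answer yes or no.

reject H₀: yes

x̄₁=53.231, s₁=4.106, n₁=13
x̄₂=43.500, s₂=4.400, n₂=12
s_p² = [12·4.106² + 11·4.400²]/23 = 18.0569
SE = √(s_p²·(1/13+1/12)) = 1.7011
t = (53.231−43.500)/1.7011 = 5.7203
df = 23
p-value (two-sided) = 0.00001
At α=0.1: p < α → reject H₀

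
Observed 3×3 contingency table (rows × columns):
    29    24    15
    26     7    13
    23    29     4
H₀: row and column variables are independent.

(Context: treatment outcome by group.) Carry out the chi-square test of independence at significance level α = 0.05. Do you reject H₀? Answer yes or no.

Row totals [68, 46, 56], col totals [78, 60, 32], n=170
χ² = (29−31.20)²/31.20 + (24−24.00)²/24.00 + (15−12.80)²/12.80 + (26−21.11)²/21.11 + (7−16.24)²/16.24 + (13−8.66)²/8.66 + (23−25.69)²/25.69 + (29−19.76)²/19.76 + (4−10.54)²/10.54 = 17.7548
df = 4
p-value (upper-tail) = 0.00138
At α=0.05: p < α → reject H₀

reject H₀: yes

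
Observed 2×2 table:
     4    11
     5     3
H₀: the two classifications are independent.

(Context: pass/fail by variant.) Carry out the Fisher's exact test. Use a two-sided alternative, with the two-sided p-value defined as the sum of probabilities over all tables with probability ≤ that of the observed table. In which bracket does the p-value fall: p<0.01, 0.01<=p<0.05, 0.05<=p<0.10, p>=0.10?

p-value bracket: p>=0.10

Margins: r₁=15, r₂=8, c₁=9, c₂=14, n=23
p_obs = C(15,4)·C(8,5)/C(23,9); sum pmf over tables with pmf ≤ p_obs
p-value (two-sided) = 0.17930
→ bracket: p>=0.10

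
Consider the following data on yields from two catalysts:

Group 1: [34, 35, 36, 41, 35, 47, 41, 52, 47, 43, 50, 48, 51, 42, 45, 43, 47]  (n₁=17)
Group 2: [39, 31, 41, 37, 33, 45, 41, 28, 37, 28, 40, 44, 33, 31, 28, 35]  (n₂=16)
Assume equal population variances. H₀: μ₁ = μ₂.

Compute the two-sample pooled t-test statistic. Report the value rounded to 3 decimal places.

test statistic = 3.842

x̄₁=43.353, s₁=5.787, n₁=17
x̄₂=35.688, s₂=5.665, n₂=16
s_p² = [16·5.787² + 15·5.665²]/31 = 32.8168
SE = √(s_p²·(1/17+1/16)) = 1.9954
t = (43.353−35.688)/1.9954 = 3.8416
df = 31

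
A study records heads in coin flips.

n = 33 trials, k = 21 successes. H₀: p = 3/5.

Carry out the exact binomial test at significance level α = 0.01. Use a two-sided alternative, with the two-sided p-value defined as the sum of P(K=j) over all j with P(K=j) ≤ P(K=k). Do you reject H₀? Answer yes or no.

Exact binomial: n=33, k=21, p₀=3/5=0.6000
P(X=j) = C(n,j)·p₀^j·(1−p₀)^(n−j); p = Σ P(X=j) over j with P(X=j) ≤ P(X=21)
p-value (two-sided) = 0.72543
At α=0.01: p ≥ α → fail to reject H₀

reject H₀: no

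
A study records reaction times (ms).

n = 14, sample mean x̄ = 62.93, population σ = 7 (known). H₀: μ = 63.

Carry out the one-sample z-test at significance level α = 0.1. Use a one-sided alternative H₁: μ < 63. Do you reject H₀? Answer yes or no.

reject H₀: no

SE = σ/√n = 7/√14 = 1.8708
z = (x̄−μ₀)/SE = (62.93−63)/1.8708 = -0.0374
p-value (one-sided, H₁ less) = 0.48508
At α=0.1: p ≥ α → fail to reject H₀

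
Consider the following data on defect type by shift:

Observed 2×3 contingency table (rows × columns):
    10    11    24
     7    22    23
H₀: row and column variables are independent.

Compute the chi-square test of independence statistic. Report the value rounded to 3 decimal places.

test statistic = 3.732

Row totals [45, 52], col totals [17, 33, 47], n=97
χ² = (10−7.89)²/7.89 + (11−15.31)²/15.31 + (24−21.80)²/21.80 + (7−9.11)²/9.11 + (22−17.69)²/17.69 + (23−25.20)²/25.20 = 3.7316
df = 2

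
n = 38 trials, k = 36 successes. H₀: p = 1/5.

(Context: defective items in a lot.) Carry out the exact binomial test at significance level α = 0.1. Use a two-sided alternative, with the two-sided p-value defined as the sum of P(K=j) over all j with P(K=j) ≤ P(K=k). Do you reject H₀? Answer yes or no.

Exact binomial: n=38, k=36, p₀=1/5=0.2000
P(X=j) = C(n,j)·p₀^j·(1−p₀)^(n−j); p = Σ P(X=j) over j with P(X=j) ≤ P(X=36)
p-value (two-sided) = 0.00000
At α=0.1: p < α → reject H₀

reject H₀: yes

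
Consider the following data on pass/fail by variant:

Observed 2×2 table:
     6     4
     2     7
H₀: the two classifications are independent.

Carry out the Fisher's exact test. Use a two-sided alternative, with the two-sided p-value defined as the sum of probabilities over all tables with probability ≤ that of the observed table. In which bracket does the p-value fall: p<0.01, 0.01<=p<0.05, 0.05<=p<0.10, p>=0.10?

p-value bracket: p>=0.10

Margins: r₁=10, r₂=9, c₁=8, c₂=11, n=19
p_obs = C(10,6)·C(9,2)/C(19,8); sum pmf over tables with pmf ≤ p_obs
p-value (two-sided) = 0.16980
→ bracket: p>=0.10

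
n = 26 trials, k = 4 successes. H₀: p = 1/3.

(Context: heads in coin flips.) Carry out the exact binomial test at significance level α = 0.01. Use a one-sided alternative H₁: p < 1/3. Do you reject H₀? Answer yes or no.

reject H₀: no

Exact binomial: n=26, k=4, p₀=1/3=0.3333
P(X≤4) from Σ C(n,i)·p₀^i·(1−p₀)^(n−i)
p-value (one-sided, H₁ less) = 0.03576
At α=0.01: p ≥ α → fail to reject H₀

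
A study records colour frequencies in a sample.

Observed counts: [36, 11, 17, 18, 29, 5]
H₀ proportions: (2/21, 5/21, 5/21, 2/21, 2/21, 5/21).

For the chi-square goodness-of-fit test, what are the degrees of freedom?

degrees of freedom = 5

df = k − 1 = 6 − 1 = 5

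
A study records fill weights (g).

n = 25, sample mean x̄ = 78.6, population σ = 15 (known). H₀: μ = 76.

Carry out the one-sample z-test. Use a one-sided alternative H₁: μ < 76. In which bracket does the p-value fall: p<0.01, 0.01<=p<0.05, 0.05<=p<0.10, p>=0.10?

p-value bracket: p>=0.10

SE = σ/√n = 15/√25 = 3.0000
z = (x̄−μ₀)/SE = (78.6−76)/3.0000 = 0.8667
p-value (one-sided, H₁ less) = 0.80694
→ bracket: p>=0.10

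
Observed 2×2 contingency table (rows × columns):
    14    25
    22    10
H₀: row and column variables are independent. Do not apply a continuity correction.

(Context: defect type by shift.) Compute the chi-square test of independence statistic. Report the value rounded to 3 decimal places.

Row totals [39, 32], col totals [36, 35], n=71
χ² = (14−19.77)²/19.77 + (25−19.23)²/19.23 + (22−16.23)²/16.23 + (10−15.77)²/15.77 = 7.5900
df = 1

test statistic = 7.590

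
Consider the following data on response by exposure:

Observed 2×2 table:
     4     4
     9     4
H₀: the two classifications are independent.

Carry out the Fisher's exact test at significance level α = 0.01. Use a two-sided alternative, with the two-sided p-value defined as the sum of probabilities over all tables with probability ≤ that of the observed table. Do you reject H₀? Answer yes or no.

Margins: r₁=8, r₂=13, c₁=13, c₂=8, n=21
p_obs = C(8,4)·C(13,9)/C(21,13); sum pmf over tables with pmf ≤ p_obs
p-value (two-sided) = 0.64582
At α=0.01: p ≥ α → fail to reject H₀

reject H₀: no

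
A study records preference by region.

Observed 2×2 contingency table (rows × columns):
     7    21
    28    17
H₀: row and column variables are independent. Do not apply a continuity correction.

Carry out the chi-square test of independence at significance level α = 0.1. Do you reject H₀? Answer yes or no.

Row totals [28, 45], col totals [35, 38], n=73
χ² = (7−13.42)²/13.42 + (21−14.58)²/14.58 + (28−21.58)²/21.58 + (17−23.42)²/23.42 = 9.5818
df = 1
p-value (upper-tail) = 0.00197
At α=0.1: p < α → reject H₀

reject H₀: yes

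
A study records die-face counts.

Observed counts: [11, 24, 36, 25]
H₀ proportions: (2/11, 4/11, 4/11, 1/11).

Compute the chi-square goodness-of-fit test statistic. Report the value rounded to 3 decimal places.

n = 96; E_i = n·p_i = [17.45, 34.91, 34.91, 8.73]
χ² = (11−17.45)²/17.45 + (24−34.91)²/34.91 + (36−34.91)²/34.91 + (25−8.73)²/8.73 = 36.1719
df = 3

test statistic = 36.172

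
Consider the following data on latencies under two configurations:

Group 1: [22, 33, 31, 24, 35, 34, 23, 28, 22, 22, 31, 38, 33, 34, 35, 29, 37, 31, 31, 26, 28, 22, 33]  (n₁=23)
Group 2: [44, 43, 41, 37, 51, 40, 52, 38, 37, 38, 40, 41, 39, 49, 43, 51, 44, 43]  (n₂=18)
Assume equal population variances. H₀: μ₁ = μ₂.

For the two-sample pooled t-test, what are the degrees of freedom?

degrees of freedom = 39

df = n₁ + n₂ − 2 = 23 + 18 − 2 = 39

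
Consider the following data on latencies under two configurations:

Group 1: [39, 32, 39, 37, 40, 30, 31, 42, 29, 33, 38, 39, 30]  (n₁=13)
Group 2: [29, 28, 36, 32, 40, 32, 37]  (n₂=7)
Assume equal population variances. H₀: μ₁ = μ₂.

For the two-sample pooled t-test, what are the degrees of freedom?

degrees of freedom = 18

df = n₁ + n₂ − 2 = 13 + 7 − 2 = 18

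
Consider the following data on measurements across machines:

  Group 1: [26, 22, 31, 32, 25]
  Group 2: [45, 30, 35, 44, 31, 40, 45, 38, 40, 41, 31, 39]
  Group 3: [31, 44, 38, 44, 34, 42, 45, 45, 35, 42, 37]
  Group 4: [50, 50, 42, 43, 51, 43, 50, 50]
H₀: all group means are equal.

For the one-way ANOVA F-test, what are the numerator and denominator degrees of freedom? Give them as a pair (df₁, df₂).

degrees of freedom = [3, 32]

k = 4 groups, N = 36 total
df = (k−1, N−k) = (4−1, 36−4) = (3, 32)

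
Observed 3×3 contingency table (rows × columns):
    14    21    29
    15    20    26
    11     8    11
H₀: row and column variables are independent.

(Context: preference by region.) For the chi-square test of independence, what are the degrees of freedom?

degrees of freedom = 4

df = (r−1)(c−1) = (3−1)·(3−1) = 4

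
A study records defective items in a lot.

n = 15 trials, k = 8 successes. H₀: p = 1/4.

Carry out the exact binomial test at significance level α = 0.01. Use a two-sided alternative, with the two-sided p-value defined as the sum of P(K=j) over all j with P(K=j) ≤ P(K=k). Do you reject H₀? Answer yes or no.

Exact binomial: n=15, k=8, p₀=1/4=0.2500
P(X=j) = C(n,j)·p₀^j·(1−p₀)^(n−j); p = Σ P(X=j) over j with P(X=j) ≤ P(X=8)
p-value (two-sided) = 0.01730
At α=0.01: p ≥ α → fail to reject H₀

reject H₀: no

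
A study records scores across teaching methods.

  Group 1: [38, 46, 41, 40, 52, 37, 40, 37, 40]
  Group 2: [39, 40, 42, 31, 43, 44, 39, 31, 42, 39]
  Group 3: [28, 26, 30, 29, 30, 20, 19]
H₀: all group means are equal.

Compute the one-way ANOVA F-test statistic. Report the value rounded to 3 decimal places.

Group means [41.22, 39.00, 26.00], grand mean 36.269
SSB = Σnᵢ(x̄ᵢ−x̄)² = 1033.560; SSW = ΣΣ(x−x̄ᵢ)² = 507.556
MSB = 1033.560/2 = 516.7799; MSW = 507.556/23 = 22.0676
F = MSB/MSW = 23.4180
df = (2, 23)

test statistic = 23.418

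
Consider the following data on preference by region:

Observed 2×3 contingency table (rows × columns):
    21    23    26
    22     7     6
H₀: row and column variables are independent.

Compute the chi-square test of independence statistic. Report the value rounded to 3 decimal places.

test statistic = 10.564

Row totals [70, 35], col totals [43, 30, 32], n=105
χ² = (21−28.67)²/28.67 + (23−20.00)²/20.00 + (26−21.33)²/21.33 + (22−14.33)²/14.33 + (7−10.00)²/10.00 + (6−10.67)²/10.67 = 10.5637
df = 2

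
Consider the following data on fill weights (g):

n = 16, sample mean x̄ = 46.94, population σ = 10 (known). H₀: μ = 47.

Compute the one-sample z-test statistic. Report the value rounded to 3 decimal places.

SE = σ/√n = 10/√16 = 2.5000
z = (x̄−μ₀)/SE = (46.94−47)/2.5000 = -0.0240

test statistic = -0.024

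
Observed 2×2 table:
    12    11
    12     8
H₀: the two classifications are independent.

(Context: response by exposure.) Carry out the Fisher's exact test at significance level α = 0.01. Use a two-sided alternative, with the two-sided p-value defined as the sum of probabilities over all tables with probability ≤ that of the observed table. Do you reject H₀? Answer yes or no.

reject H₀: no

Margins: r₁=23, r₂=20, c₁=24, c₂=19, n=43
p_obs = C(23,12)·C(20,12)/C(43,24); sum pmf over tables with pmf ≤ p_obs
p-value (two-sided) = 0.75995
At α=0.01: p ≥ α → fail to reject H₀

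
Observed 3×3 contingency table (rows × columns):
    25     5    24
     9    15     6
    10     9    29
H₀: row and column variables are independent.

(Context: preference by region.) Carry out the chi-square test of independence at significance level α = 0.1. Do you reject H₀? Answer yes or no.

reject H₀: yes

Row totals [54, 30, 48], col totals [44, 29, 59], n=132
χ² = (25−18.00)²/18.00 + (5−11.86)²/11.86 + (24−24.14)²/24.14 + (9−10.00)²/10.00 + (15−6.59)²/6.59 + (6−13.41)²/13.41 + (10−16.00)²/16.00 + (9−10.55)²/10.55 + (29−21.45)²/21.45 = 26.7468
df = 4
p-value (upper-tail) = 0.00002
At α=0.1: p < α → reject H₀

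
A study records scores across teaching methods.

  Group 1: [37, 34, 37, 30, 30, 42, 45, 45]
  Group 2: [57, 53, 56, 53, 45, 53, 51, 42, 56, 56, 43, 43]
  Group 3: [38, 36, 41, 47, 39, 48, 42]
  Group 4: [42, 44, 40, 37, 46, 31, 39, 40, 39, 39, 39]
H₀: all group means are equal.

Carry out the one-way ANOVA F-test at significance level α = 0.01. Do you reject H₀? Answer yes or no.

reject H₀: yes

Group means [37.50, 50.67, 41.57, 39.64], grand mean 43.026
SSB = Σnᵢ(x̄ᵢ−x̄)² = 1086.047; SSW = ΣΣ(x−x̄ᵢ)² = 894.926
MSB = 1086.047/3 = 362.0158; MSW = 894.926/34 = 26.3214
F = MSB/MSW = 13.7537
df = (3, 34)
p-value (upper-tail) = 0.00000
At α=0.01: p < α → reject H₀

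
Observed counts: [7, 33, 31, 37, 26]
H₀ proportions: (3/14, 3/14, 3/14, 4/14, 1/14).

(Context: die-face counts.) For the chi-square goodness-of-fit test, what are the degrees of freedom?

df = k − 1 = 5 − 1 = 4

degrees of freedom = 4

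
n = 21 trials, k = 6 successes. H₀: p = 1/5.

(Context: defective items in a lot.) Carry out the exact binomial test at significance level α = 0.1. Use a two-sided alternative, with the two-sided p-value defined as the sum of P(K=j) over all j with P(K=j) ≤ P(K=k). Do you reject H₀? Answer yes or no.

reject H₀: no

Exact binomial: n=21, k=6, p₀=1/5=0.2000
P(X=j) = C(n,j)·p₀^j·(1−p₀)^(n−j); p = Σ P(X=j) over j with P(X=j) ≤ P(X=6)
p-value (two-sided) = 0.40941
At α=0.1: p ≥ α → fail to reject H₀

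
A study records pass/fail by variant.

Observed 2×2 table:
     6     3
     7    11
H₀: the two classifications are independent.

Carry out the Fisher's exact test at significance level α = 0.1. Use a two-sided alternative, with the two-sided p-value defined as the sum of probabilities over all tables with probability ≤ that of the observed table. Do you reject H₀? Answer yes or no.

reject H₀: no

Margins: r₁=9, r₂=18, c₁=13, c₂=14, n=27
p_obs = C(9,6)·C(18,7)/C(27,13); sum pmf over tables with pmf ≤ p_obs
p-value (two-sided) = 0.23646
At α=0.1: p ≥ α → fail to reject H₀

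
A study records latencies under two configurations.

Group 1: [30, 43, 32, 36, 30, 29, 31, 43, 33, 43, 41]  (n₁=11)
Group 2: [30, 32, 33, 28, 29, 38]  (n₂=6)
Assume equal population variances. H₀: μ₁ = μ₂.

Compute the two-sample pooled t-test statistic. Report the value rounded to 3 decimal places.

x̄₁=35.545, s₁=5.837, n₁=11
x̄₂=31.667, s₂=3.615, n₂=6
s_p² = [10·5.837² + 5·3.615²]/15 = 27.0707
SE = √(s_p²·(1/11+1/6)) = 2.6406
t = (35.545−31.667)/2.6406 = 1.4689
df = 15

test statistic = 1.469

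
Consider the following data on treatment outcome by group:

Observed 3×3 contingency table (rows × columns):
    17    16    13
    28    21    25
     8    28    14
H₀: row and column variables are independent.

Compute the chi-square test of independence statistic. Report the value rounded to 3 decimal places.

test statistic = 11.829

Row totals [46, 74, 50], col totals [53, 65, 52], n=170
χ² = (17−14.34)²/14.34 + (16−17.59)²/17.59 + (13−14.07)²/14.07 + (28−23.07)²/23.07 + (21−28.29)²/28.29 + (25−22.64)²/22.64 + (8−15.59)²/15.59 + (28−19.12)²/19.12 + (14−15.29)²/15.29 = 11.8288
df = 4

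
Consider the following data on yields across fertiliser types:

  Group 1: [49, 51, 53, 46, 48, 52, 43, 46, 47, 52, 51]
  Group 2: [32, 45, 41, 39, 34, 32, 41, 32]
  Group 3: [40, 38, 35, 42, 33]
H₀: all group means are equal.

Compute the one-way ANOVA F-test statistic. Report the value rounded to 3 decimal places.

test statistic = 25.270

Group means [48.91, 37.00, 37.60], grand mean 42.583
SSB = Σnᵢ(x̄ᵢ−x̄)² = 813.724; SSW = ΣΣ(x−x̄ᵢ)² = 338.109
MSB = 813.724/2 = 406.8621; MSW = 338.109/21 = 16.1004
F = MSB/MSW = 25.2703
df = (2, 21)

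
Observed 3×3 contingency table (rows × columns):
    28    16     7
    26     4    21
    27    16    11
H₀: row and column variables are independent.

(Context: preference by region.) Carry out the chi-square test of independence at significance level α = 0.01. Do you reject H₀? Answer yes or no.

Row totals [51, 51, 54], col totals [81, 36, 39], n=156
χ² = (28−26.48)²/26.48 + (16−11.77)²/11.77 + (7−12.75)²/12.75 + (26−26.48)²/26.48 + (4−11.77)²/11.77 + (21−12.75)²/12.75 + (27−28.04)²/28.04 + (16−12.46)²/12.46 + (11−13.50)²/13.50 = 16.1830
df = 4
p-value (upper-tail) = 0.00278
At α=0.01: p < α → reject H₀

reject H₀: yes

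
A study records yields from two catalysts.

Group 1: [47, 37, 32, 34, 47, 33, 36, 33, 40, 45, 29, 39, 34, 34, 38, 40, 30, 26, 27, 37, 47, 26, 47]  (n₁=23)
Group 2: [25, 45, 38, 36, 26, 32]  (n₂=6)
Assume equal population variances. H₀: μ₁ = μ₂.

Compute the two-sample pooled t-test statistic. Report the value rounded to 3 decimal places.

test statistic = 0.867

x̄₁=36.435, s₁=6.808, n₁=23
x̄₂=33.667, s₂=7.607, n₂=6
s_p² = [22·6.808² + 5·7.607²]/27 = 48.4809
SE = √(s_p²·(1/23+1/6)) = 3.1919
t = (36.435−33.667)/3.1919 = 0.8672
df = 27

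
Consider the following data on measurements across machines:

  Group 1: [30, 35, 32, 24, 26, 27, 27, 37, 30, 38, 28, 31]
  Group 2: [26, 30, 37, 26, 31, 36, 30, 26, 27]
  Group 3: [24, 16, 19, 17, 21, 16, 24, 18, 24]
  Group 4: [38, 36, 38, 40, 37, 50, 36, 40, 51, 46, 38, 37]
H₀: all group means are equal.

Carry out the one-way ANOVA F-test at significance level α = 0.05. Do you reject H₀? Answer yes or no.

Group means [30.42, 29.89, 19.89, 40.58], grand mean 30.952
SSB = Σnᵢ(x̄ᵢ−x̄)² = 2228.294; SSW = ΣΣ(x−x̄ᵢ)² = 767.611
MSB = 2228.294/3 = 742.7646; MSW = 767.611/38 = 20.2003
F = MSB/MSW = 36.7700
df = (3, 38)
p-value (upper-tail) = 0.00000
At α=0.05: p < α → reject H₀

reject H₀: yes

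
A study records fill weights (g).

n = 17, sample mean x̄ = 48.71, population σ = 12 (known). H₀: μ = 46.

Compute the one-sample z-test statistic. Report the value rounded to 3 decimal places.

SE = σ/√n = 12/√17 = 2.9104
z = (x̄−μ₀)/SE = (48.71−46)/2.9104 = 0.9311

test statistic = 0.931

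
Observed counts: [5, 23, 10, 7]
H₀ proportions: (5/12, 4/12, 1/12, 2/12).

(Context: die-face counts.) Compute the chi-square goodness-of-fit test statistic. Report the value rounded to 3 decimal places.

n = 45; E_i = n·p_i = [18.75, 15.00, 3.75, 7.50]
χ² = (5−18.75)²/18.75 + (23−15.00)²/15.00 + (10−3.75)²/3.75 + (7−7.50)²/7.50 = 24.8000
df = 3

test statistic = 24.800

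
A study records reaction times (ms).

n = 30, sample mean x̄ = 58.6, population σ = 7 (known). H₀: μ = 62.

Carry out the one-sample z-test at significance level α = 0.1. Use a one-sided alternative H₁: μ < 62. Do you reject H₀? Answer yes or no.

reject H₀: yes

SE = σ/√n = 7/√30 = 1.2780
z = (x̄−μ₀)/SE = (58.6−62)/1.2780 = -2.6604
p-value (one-sided, H₁ less) = 0.00390
At α=0.1: p < α → reject H₀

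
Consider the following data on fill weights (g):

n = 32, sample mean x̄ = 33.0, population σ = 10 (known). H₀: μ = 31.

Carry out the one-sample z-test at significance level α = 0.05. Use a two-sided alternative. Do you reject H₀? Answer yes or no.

SE = σ/√n = 10/√32 = 1.7678
z = (x̄−μ₀)/SE = (33.0−31)/1.7678 = 1.1314
p-value (two-sided) = 0.25790
At α=0.05: p ≥ α → fail to reject H₀

reject H₀: no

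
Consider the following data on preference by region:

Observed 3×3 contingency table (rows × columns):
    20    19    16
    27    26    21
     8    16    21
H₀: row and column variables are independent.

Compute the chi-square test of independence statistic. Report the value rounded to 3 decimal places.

Row totals [55, 74, 45], col totals [55, 61, 58], n=174
χ² = (20−17.39)²/17.39 + (19−19.28)²/19.28 + (16−18.33)²/18.33 + (27−23.39)²/23.39 + (26−25.94)²/25.94 + (21−24.67)²/24.67 + (8−14.22)²/14.22 + (16−15.78)²/15.78 + (21−15.00)²/15.00 = 6.9232
df = 4

test statistic = 6.923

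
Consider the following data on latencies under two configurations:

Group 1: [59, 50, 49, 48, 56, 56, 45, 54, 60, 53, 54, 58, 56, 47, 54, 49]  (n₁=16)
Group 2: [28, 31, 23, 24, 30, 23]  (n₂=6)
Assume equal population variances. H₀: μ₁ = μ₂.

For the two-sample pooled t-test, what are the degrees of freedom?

degrees of freedom = 20

df = n₁ + n₂ − 2 = 16 + 6 − 2 = 20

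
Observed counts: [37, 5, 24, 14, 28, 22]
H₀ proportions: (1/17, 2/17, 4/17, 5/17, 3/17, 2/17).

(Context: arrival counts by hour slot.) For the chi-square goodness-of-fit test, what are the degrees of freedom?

degrees of freedom = 5

df = k − 1 = 6 − 1 = 5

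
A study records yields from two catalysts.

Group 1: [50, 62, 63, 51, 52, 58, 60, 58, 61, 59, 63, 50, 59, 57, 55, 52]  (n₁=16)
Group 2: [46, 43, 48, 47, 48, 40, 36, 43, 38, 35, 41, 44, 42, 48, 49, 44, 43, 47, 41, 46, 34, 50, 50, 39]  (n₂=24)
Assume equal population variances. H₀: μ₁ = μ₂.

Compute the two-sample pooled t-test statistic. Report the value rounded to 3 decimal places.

x̄₁=56.875, s₁=4.617, n₁=16
x̄₂=43.417, s₂=4.708, n₂=24
s_p² = [15·4.617² + 23·4.708²]/38 = 21.8311
SE = √(s_p²·(1/16+1/24)) = 1.5080
t = (56.875−43.417)/1.5080 = 8.9246
df = 38

test statistic = 8.925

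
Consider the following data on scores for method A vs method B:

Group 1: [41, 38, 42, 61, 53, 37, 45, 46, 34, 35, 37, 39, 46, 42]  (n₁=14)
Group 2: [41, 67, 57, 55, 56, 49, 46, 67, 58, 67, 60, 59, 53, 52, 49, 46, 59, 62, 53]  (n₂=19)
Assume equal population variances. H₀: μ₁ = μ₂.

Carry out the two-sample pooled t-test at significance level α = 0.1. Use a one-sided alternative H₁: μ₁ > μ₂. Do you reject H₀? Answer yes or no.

reject H₀: no

x̄₁=42.571, s₁=7.377, n₁=14
x̄₂=55.579, s₂=7.426, n₂=19
s_p² = [13·7.377² + 18·7.426²]/31 = 54.8407
SE = √(s_p²·(1/14+1/19)) = 2.6084
t = (42.571−55.579)/2.6084 = -4.9869
df = 31
p-value (one-sided, H₁ greater) = 0.99999
At α=0.1: p ≥ α → fail to reject H₀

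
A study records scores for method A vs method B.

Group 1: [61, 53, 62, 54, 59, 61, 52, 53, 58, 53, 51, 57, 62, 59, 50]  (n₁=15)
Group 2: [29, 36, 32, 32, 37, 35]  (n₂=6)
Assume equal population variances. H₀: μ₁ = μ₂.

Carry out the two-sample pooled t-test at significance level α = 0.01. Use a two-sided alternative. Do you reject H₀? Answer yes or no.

reject H₀: yes

x̄₁=56.333, s₁=4.237, n₁=15
x̄₂=33.500, s₂=3.017, n₂=6
s_p² = [14·4.237² + 5·3.017²]/19 = 15.6228
SE = √(s_p²·(1/15+1/6)) = 1.9093
t = (56.333−33.500)/1.9093 = 11.9592
df = 19
p-value (two-sided) = 0.00000
At α=0.01: p < α → reject H₀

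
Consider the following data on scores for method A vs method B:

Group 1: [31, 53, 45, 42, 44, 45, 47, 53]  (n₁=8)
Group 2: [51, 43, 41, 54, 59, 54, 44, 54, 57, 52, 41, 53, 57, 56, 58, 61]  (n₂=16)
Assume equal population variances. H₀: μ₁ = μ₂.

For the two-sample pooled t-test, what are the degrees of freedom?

df = n₁ + n₂ − 2 = 8 + 16 − 2 = 22

degrees of freedom = 22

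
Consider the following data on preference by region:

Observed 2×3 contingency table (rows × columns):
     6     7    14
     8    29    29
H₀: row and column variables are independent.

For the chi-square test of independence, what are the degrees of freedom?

df = (r−1)(c−1) = (2−1)·(3−1) = 2

degrees of freedom = 2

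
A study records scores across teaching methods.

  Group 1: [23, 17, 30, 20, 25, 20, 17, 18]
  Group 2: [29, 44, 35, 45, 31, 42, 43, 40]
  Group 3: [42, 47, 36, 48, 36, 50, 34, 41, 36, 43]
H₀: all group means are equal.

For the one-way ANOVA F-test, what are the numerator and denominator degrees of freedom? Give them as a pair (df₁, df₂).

k = 3 groups, N = 26 total
df = (k−1, N−k) = (3−1, 26−3) = (2, 23)

degrees of freedom = [2, 23]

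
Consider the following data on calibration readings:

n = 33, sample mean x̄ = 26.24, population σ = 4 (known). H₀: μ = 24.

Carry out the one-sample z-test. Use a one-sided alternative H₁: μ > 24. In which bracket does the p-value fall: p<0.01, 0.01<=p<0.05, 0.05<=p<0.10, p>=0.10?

p-value bracket: p<0.01

SE = σ/√n = 4/√33 = 0.6963
z = (x̄−μ₀)/SE = (26.24−24)/0.6963 = 3.2170
p-value (one-sided, H₁ greater) = 0.00065
→ bracket: p<0.01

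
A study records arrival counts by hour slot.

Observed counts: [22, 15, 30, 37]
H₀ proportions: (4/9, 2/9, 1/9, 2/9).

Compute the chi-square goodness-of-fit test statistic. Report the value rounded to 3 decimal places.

test statistic = 53.327

n = 104; E_i = n·p_i = [46.22, 23.11, 11.56, 23.11]
χ² = (22−46.22)²/46.22 + (15−23.11)²/23.11 + (30−11.56)²/11.56 + (37−23.11)²/23.11 = 53.3269
df = 3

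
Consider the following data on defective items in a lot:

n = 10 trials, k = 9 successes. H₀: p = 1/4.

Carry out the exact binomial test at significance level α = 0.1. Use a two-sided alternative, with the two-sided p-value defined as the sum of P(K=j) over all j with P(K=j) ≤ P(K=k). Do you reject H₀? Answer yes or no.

Exact binomial: n=10, k=9, p₀=1/4=0.2500
P(X=j) = C(n,j)·p₀^j·(1−p₀)^(n−j); p = Σ P(X=j) over j with P(X=j) ≤ P(X=9)
p-value (two-sided) = 0.00003
At α=0.1: p < α → reject H₀

reject H₀: yes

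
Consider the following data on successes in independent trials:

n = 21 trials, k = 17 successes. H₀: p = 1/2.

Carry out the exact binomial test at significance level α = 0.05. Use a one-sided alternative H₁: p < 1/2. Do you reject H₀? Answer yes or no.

reject H₀: no

Exact binomial: n=21, k=17, p₀=1/2=0.5000
P(X≤17) from Σ C(n,i)·p₀^i·(1−p₀)^(n−i)
p-value (one-sided, H₁ less) = 0.99926
At α=0.05: p ≥ α → fail to reject H₀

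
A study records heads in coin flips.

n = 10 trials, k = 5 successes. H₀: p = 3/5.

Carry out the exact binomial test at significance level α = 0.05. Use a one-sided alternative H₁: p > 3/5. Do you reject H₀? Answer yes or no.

Exact binomial: n=10, k=5, p₀=3/5=0.6000
P(X≥5) from Σ C(n,i)·p₀^i·(1−p₀)^(n−i)
p-value (one-sided, H₁ greater) = 0.83376
At α=0.05: p ≥ α → fail to reject H₀

reject H₀: no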